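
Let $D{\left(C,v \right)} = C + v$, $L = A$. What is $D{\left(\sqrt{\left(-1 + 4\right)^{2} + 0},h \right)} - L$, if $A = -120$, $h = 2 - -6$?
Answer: $131$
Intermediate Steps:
$h = 8$ ($h = 2 + 6 = 8$)
$L = -120$
$D{\left(\sqrt{\left(-1 + 4\right)^{2} + 0},h \right)} - L = \left(\sqrt{\left(-1 + 4\right)^{2} + 0} + 8\right) - -120 = \left(\sqrt{3^{2} + 0} + 8\right) + 120 = \left(\sqrt{9 + 0} + 8\right) + 120 = \left(\sqrt{9} + 8\right) + 120 = \left(3 + 8\right) + 120 = 11 + 120 = 131$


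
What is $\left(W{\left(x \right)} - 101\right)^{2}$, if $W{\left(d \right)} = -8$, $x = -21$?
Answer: $11881$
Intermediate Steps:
$\left(W{\left(x \right)} - 101\right)^{2} = \left(-8 - 101\right)^{2} = \left(-109\right)^{2} = 11881$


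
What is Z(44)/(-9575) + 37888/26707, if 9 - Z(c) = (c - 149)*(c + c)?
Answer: 115764557/255719525 ≈ 0.45270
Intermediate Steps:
Z(c) = 9 - 2*c*(-149 + c) (Z(c) = 9 - (c - 149)*(c + c) = 9 - (-149 + c)*2*c = 9 - 2*c*(-149 + c))
Z(44)/(-9575) + 37888/26707 = (9 - 2*44² + 298*44)/(-9575) + 37888/26707 = (9 - 2*1936 + 13112)*(-1/9575) + 37888*(1/26707) = (9 - 3872 + 13112)*(-1/9575) + 37888/26707 = 9249*(-1/9575) + 37888/26707 = -9249/9575 + 37888/26707 = 115764557/255719525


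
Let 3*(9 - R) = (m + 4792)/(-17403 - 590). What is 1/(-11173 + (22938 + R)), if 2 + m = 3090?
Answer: 53979/635556626 ≈ 8.4932e-5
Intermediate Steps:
m = 3088 (m = -2 + 3090 = 3088)
R = 493691/53979 (R = 9 - (3088 + 4792)/(3*(-17403 - 590)) = 9 - 7880/(3*(-17993)) = 9 - 7880*(-1)/(3*17993) = 9 - ⅓*(-7880/17993) = 9 + 7880/53979 = 493691/53979 ≈ 9.1460)
1/(-11173 + (22938 + R)) = 1/(-11173 + (22938 + 493691/53979)) = 1/(-11173 + 1238663993/53979) = 1/(635556626/53979) = 53979/635556626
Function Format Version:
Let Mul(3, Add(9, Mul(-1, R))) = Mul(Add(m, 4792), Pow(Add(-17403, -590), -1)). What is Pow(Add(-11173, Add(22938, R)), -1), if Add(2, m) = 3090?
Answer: Rational(53979, 635556626) ≈ 8.4932e-5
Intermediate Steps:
m = 3088 (m = Add(-2, 3090) = 3088)
R = Rational(493691, 53979) (R = Add(9, Mul(Rational(-1, 3), Mul(Add(3088, 4792), Pow(Add(-17403, -590), -1)))) = Add(9, Mul(Rational(-1, 3), Mul(7880, Pow(-17993, -1)))) = Add(9, Mul(Rational(-1, 3), Mul(7880, Rational(-1, 17993)))) = Add(9, Mul(Rational(-1, 3), Rational(-7880, 17993))) = Add(9, Rational(7880, 53979)) = Rational(493691, 53979) ≈ 9.1460)
Pow(Add(-11173, Add(22938, R)), -1) = Pow(Add(-11173, Add(22938, Rational(493691, 53979))), -1) = Pow(Add(-11173, Rational(1238663993, 53979)), -1) = Pow(Rational(635556626, 53979), -1) = Rational(53979, 635556626)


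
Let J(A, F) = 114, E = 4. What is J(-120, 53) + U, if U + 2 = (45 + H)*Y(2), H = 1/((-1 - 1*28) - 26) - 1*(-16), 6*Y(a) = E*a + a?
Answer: 2350/11 ≈ 213.64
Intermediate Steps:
Y(a) = 5*a/6 (Y(a) = (4*a + a)/6 = (5*a)/6 = 5*a/6)
H = 879/55 (H = 1/((-1 - 28) - 26) + 16 = 1/(-29 - 26) + 16 = 1/(-55) + 16 = -1/55 + 16 = 879/55 ≈ 15.982)
U = 1096/11 (U = -2 + (45 + 879/55)*((⅚)*2) = -2 + (3354/55)*(5/3) = -2 + 1118/11 = 1096/11 ≈ 99.636)
J(-120, 53) + U = 114 + 1096/11 = 2350/11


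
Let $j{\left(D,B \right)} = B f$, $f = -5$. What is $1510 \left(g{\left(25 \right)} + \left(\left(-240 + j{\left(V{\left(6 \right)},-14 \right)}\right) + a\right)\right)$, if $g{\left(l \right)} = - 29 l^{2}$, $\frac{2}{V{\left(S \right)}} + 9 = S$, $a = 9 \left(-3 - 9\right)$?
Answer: $-27788530$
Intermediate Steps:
$a = -108$ ($a = 9 \left(-12\right) = -108$)
$V{\left(S \right)} = \frac{2}{-9 + S}$
$j{\left(D,B \right)} = - 5 B$ ($j{\left(D,B \right)} = B \left(-5\right) = - 5 B$)
$1510 \left(g{\left(25 \right)} + \left(\left(-240 + j{\left(V{\left(6 \right)},-14 \right)}\right) + a\right)\right) = 1510 \left(- 29 \cdot 25^{2} - 278\right) = 1510 \left(\left(-29\right) 625 + \left(\left(-240 + 70\right) - 108\right)\right) = 1510 \left(-18125 - 278\right) = 1510 \left(-18403\right) = -27788530$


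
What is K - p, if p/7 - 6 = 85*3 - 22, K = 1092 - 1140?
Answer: -1721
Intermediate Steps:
K = -48
p = 1673 (p = 42 + 7*(85*3 - 22) = 42 + 7*(255 - 22) = 42 + 7*233 = 42 + 1631 = 1673)
K - p = -48 - 1*1673 = -48 - 1673 = -1721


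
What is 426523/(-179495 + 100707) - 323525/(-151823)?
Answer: -39266113729/11961830524 ≈ -3.2826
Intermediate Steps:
426523/(-179495 + 100707) - 323525/(-151823) = 426523/(-78788) - 323525*(-1/151823) = 426523*(-1/78788) + 323525/151823 = -426523/78788 + 323525/151823 = -39266113729/11961830524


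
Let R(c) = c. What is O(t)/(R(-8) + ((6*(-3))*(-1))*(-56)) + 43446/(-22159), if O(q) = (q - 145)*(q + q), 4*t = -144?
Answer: -41614653/2814193 ≈ -14.787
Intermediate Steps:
t = -36 (t = (¼)*(-144) = -36)
O(q) = 2*q*(-145 + q) (O(q) = (-145 + q)*(2*q) = 2*q*(-145 + q))
O(t)/(R(-8) + ((6*(-3))*(-1))*(-56)) + 43446/(-22159) = (2*(-36)*(-145 - 36))/(-8 + ((6*(-3))*(-1))*(-56)) + 43446/(-22159) = (2*(-36)*(-181))/(-8 - 18*(-1)*(-56)) + 43446*(-1/22159) = 13032/(-8 + 18*(-56)) - 43446/22159 = 13032/(-8 - 1008) - 43446/22159 = 13032/(-1016) - 43446/22159 = 13032*(-1/1016) - 43446/22159 = -1629/127 - 43446/22159 = -41614653/2814193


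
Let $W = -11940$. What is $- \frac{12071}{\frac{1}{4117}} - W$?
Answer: $-49684367$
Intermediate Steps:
$- \frac{12071}{\frac{1}{4117}} - W = - \frac{12071}{\frac{1}{4117}} - -11940 = - 12071 \frac{1}{\frac{1}{4117}} + 11940 = \left(-12071\right) 4117 + 11940 = -49696307 + 11940 = -49684367$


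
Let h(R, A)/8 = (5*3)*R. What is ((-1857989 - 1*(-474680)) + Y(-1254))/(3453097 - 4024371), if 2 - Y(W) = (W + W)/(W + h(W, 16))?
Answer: 167380149/69124154 ≈ 2.4214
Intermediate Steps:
h(R, A) = 120*R (h(R, A) = 8*((5*3)*R) = 8*(15*R) = 120*R)
Y(W) = 240/121 (Y(W) = 2 - (W + W)/(W + 120*W) = 2 - 2*W/(121*W) = 2 - 2*W*1/(121*W) = 2 - 1*2/121 = 2 - 2/121 = 240/121)
((-1857989 - 1*(-474680)) + Y(-1254))/(3453097 - 4024371) = ((-1857989 - 1*(-474680)) + 240/121)/(3453097 - 4024371) = ((-1857989 + 474680) + 240/121)/(-571274) = (-1383309 + 240/121)*(-1/571274) = -167380149/121*(-1/571274) = 167380149/69124154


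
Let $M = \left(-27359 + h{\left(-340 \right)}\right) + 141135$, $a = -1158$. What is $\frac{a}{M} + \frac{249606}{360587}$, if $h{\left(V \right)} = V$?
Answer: $\frac{4649457745}{6817257822} \approx 0.68201$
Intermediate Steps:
$M = 113436$ ($M = \left(-27359 - 340\right) + 141135 = -27699 + 141135 = 113436$)
$\frac{a}{M} + \frac{249606}{360587} = - \frac{1158}{113436} + \frac{249606}{360587} = \left(-1158\right) \frac{1}{113436} + 249606 \cdot \frac{1}{360587} = - \frac{193}{18906} + \frac{249606}{360587} = \frac{4649457745}{6817257822}$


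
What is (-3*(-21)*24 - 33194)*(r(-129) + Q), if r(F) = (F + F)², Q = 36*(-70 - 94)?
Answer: -1921830120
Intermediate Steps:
Q = -5904 (Q = 36*(-164) = -5904)
r(F) = 4*F² (r(F) = (2*F)² = 4*F²)
(-3*(-21)*24 - 33194)*(r(-129) + Q) = (-3*(-21)*24 - 33194)*(4*(-129)² - 5904) = (63*24 - 33194)*(4*16641 - 5904) = (1512 - 33194)*(66564 - 5904) = -31682*60660 = -1921830120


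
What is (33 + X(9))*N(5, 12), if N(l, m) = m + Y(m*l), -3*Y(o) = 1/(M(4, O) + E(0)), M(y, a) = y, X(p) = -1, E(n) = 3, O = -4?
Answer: 8032/21 ≈ 382.48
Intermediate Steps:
Y(o) = -1/21 (Y(o) = -1/(3*(4 + 3)) = -1/3/7 = -1/3*1/7 = -1/21)
N(l, m) = -1/21 + m (N(l, m) = m - 1/21 = -1/21 + m)
(33 + X(9))*N(5, 12) = (33 - 1)*(-1/21 + 12) = 32*(251/21) = 8032/21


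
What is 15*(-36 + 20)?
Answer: -240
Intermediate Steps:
15*(-36 + 20) = 15*(-16) = -240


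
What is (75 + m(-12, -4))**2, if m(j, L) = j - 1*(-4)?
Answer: 4489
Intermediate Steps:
m(j, L) = 4 + j (m(j, L) = j + 4 = 4 + j)
(75 + m(-12, -4))**2 = (75 + (4 - 12))**2 = (75 - 8)**2 = 67**2 = 4489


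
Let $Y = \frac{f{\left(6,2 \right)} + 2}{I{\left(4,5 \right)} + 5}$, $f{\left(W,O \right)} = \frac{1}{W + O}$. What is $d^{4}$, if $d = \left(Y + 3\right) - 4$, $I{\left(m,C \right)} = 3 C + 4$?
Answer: $\frac{937890625}{1358954496} \approx 0.69016$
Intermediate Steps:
$I{\left(m,C \right)} = 4 + 3 C$
$f{\left(W,O \right)} = \frac{1}{O + W}$
$Y = \frac{17}{192}$ ($Y = \frac{\frac{1}{2 + 6} + 2}{\left(4 + 3 \cdot 5\right) + 5} = \frac{\frac{1}{8} + 2}{\left(4 + 15\right) + 5} = \frac{\frac{1}{8} + 2}{19 + 5} = \frac{17}{8 \cdot 24} = \frac{17}{8} \cdot \frac{1}{24} = \frac{17}{192} \approx 0.088542$)
$d = - \frac{175}{192}$ ($d = \left(\frac{17}{192} + 3\right) - 4 = \frac{593}{192} - 4 = - \frac{175}{192} \approx -0.91146$)
$d^{4} = \left(- \frac{175}{192}\right)^{4} = \frac{937890625}{1358954496}$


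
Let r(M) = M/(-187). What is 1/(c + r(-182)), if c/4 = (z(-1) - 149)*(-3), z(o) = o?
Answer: 187/336782 ≈ 0.00055526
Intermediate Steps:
c = 1800 (c = 4*((-1 - 149)*(-3)) = 4*(-150*(-3)) = 4*450 = 1800)
r(M) = -M/187 (r(M) = M*(-1/187) = -M/187)
1/(c + r(-182)) = 1/(1800 - 1/187*(-182)) = 1/(1800 + 182/187) = 1/(336782/187) = 187/336782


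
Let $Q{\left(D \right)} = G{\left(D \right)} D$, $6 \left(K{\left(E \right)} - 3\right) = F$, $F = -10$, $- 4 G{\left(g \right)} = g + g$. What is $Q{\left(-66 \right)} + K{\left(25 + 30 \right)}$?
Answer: $- \frac{6530}{3} \approx -2176.7$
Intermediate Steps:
$G{\left(g \right)} = - \frac{g}{2}$ ($G{\left(g \right)} = - \frac{g + g}{4} = - \frac{2 g}{4} = - \frac{g}{2}$)
$K{\left(E \right)} = \frac{4}{3}$ ($K{\left(E \right)} = 3 + \frac{1}{6} \left(-10\right) = 3 - \frac{5}{3} = \frac{4}{3}$)
$Q{\left(D \right)} = - \frac{D^{2}}{2}$ ($Q{\left(D \right)} = - \frac{D}{2} D = - \frac{D^{2}}{2}$)
$Q{\left(-66 \right)} + K{\left(25 + 30 \right)} = - \frac{\left(-66\right)^{2}}{2} + \frac{4}{3} = \left(- \frac{1}{2}\right) 4356 + \frac{4}{3} = -2178 + \frac{4}{3} = - \frac{6530}{3}$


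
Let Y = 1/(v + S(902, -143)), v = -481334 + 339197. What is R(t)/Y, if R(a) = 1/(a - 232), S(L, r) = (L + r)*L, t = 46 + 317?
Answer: 542481/131 ≈ 4141.1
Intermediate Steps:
v = -142137
t = 363
S(L, r) = L*(L + r)
R(a) = 1/(-232 + a)
Y = 1/542481 (Y = 1/(-142137 + 902*(902 - 143)) = 1/(-142137 + 902*759) = 1/(-142137 + 684618) = 1/542481 ≈ 1.8434e-6)
R(t)/Y = 1/((-232 + 363)*(1/542481)) = 542481/131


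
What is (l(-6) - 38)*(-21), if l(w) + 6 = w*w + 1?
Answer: 147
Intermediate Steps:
l(w) = -5 + w**2 (l(w) = -6 + (w*w + 1) = -6 + (w**2 + 1) = -6 + (1 + w**2) = -5 + w**2)
(l(-6) - 38)*(-21) = ((-5 + (-6)**2) - 38)*(-21) = ((-5 + 36) - 38)*(-21) = (31 - 38)*(-21) = -7*(-21) = 147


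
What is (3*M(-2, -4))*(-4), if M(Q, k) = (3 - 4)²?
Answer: -12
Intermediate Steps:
M(Q, k) = 1 (M(Q, k) = (-1)² = 1)
(3*M(-2, -4))*(-4) = (3*1)*(-4) = 3*(-4) = -12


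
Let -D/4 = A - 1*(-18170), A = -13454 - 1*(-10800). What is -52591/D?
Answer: 52591/62064 ≈ 0.84737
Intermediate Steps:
A = -2654 (A = -13454 + 10800 = -2654)
D = -62064 (D = -4*(-2654 - 1*(-18170)) = -4*(-2654 + 18170) = -4*15516 = -62064)
-52591/D = -52591/(-62064) = -52591*(-1/62064) = 52591/62064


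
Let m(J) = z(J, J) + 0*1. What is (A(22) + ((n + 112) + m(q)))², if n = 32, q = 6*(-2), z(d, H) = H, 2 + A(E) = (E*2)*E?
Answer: 1205604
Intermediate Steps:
A(E) = -2 + 2*E² (A(E) = -2 + (E*2)*E = -2 + (2*E)*E = -2 + 2*E²)
q = -12
m(J) = J (m(J) = J + 0*1 = J + 0 = J)
(A(22) + ((n + 112) + m(q)))² = ((-2 + 2*22²) + ((32 + 112) - 12))² = ((-2 + 2*484) + (144 - 12))² = ((-2 + 968) + 132)² = (966 + 132)² = 1098² = 1205604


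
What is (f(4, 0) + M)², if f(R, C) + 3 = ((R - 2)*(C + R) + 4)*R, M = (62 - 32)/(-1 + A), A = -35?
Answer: 70225/36 ≈ 1950.7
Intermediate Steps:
M = -⅚ (M = (62 - 32)/(-1 - 35) = 30/(-36) = 30*(-1/36) = -⅚ ≈ -0.83333)
f(R, C) = -3 + R*(4 + (-2 + R)*(C + R)) (f(R, C) = -3 + ((R - 2)*(C + R) + 4)*R = -3 + ((-2 + R)*(C + R) + 4)*R = -3 + (4 + (-2 + R)*(C + R))*R = -3 + R*(4 + (-2 + R)*(C + R)))
(f(4, 0) + M)² = ((-3 + 4³ - 2*4² + 4*4 + 0*4² - 2*0*4) - ⅚)² = ((-3 + 64 - 2*16 + 16 + 0*16 + 0) - ⅚)² = ((-3 + 64 - 32 + 16 + 0 + 0) - ⅚)² = (45 - ⅚)² = (265/6)² = 70225/36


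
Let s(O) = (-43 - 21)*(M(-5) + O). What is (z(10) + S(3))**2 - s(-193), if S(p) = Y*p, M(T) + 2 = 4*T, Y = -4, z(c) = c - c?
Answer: -13616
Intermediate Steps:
z(c) = 0
M(T) = -2 + 4*T
S(p) = -4*p
s(O) = 1408 - 64*O (s(O) = (-43 - 21)*((-2 + 4*(-5)) + O) = -64*((-2 - 20) + O) = -64*(-22 + O) = 1408 - 64*O)
(z(10) + S(3))**2 - s(-193) = (0 - 4*3)**2 - (1408 - 64*(-193)) = (0 - 12)**2 - (1408 + 12352) = (-12)**2 - 1*13760 = 144 - 13760 = -13616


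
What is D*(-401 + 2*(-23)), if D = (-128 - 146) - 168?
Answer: 197574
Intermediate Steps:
D = -442 (D = -274 - 168 = -442)
D*(-401 + 2*(-23)) = -442*(-401 + 2*(-23)) = -442*(-401 - 46) = -442*(-447) = 197574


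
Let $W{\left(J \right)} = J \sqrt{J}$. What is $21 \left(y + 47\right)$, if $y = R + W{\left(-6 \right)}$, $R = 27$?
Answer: $1554 - 126 i \sqrt{6} \approx 1554.0 - 308.64 i$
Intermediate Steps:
$W{\left(J \right)} = J^{\frac{3}{2}}$
$y = 27 - 6 i \sqrt{6}$ ($y = 27 + \left(-6\right)^{\frac{3}{2}} = 27 - 6 i \sqrt{6} \approx 27.0 - 14.697 i$)
$21 \left(y + 47\right) = 21 \left(\left(27 - 6 i \sqrt{6}\right) + 47\right) = 21 \left(74 - 6 i \sqrt{6}\right) = 1554 - 126 i \sqrt{6}$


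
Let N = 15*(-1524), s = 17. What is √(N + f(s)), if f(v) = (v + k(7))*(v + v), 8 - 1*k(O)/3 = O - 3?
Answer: I*√21874 ≈ 147.9*I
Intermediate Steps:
k(O) = 33 - 3*O (k(O) = 24 - 3*(O - 3) = 24 - 3*(-3 + O) = 24 + (9 - 3*O) = 33 - 3*O)
N = -22860
f(v) = 2*v*(12 + v) (f(v) = (v + (33 - 3*7))*(v + v) = (v + (33 - 21))*(2*v) = (v + 12)*(2*v) = (12 + v)*(2*v) = 2*v*(12 + v))
√(N + f(s)) = √(-22860 + 2*17*(12 + 17)) = √(-22860 + 2*17*29) = √(-22860 + 986) = √(-21874) = I*√21874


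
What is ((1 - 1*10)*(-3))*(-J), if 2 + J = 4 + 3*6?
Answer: -540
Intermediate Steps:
J = 20 (J = -2 + (4 + 3*6) = -2 + (4 + 18) = -2 + 22 = 20)
((1 - 1*10)*(-3))*(-J) = ((1 - 1*10)*(-3))*(-1*20) = ((1 - 10)*(-3))*(-20) = -9*(-3)*(-20) = 27*(-20) = -540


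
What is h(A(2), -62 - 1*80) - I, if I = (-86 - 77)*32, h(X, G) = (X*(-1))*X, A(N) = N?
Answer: 5212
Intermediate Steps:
h(X, G) = -X² (h(X, G) = (-X)*X = -X²)
I = -5216 (I = -163*32 = -5216)
h(A(2), -62 - 1*80) - I = -1*2² - 1*(-5216) = -1*4 + 5216 = -4 + 5216 = 5212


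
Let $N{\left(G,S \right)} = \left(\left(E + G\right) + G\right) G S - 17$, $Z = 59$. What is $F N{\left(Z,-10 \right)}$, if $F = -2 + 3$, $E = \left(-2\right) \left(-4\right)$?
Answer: $-74357$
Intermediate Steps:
$E = 8$
$F = 1$
$N{\left(G,S \right)} = -17 + G S \left(8 + 2 G\right)$ ($N{\left(G,S \right)} = \left(\left(8 + G\right) + G\right) G S - 17 = \left(8 + 2 G\right) G S - 17 = G \left(8 + 2 G\right) S - 17 = G S \left(8 + 2 G\right) - 17 = -17 + G S \left(8 + 2 G\right)$)
$F N{\left(Z,-10 \right)} = 1 \left(-17 + 2 \left(-10\right) 59^{2} + 8 \cdot 59 \left(-10\right)\right) = 1 \left(-17 + 2 \left(-10\right) 3481 - 4720\right) = 1 \left(-17 - 69620 - 4720\right) = 1 \left(-74357\right) = -74357$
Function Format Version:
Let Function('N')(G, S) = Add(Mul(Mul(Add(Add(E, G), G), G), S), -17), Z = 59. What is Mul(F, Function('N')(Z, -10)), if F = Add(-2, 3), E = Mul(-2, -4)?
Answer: -74357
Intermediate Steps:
E = 8
F = 1
Function('N')(G, S) = Add(-17, Mul(G, S, Add(8, Mul(2, G)))) (Function('N')(G, S) = Add(Mul(Mul(Add(Add(8, G), G), G), S), -17) = Add(Mul(Mul(Add(8, Mul(2, G)), G), S), -17) = Add(Mul(Mul(G, Add(8, Mul(2, G))), S), -17) = Add(Mul(G, S, Add(8, Mul(2, G))), -17) = Add(-17, Mul(G, S, Add(8, Mul(2, G)))))
Mul(F, Function('N')(Z, -10)) = Mul(1, Add(-17, Mul(2, -10, Pow(59, 2)), Mul(8, 59, -10))) = Mul(1, Add(-17, Mul(2, -10, 3481), -4720)) = Mul(1, Add(-17, -69620, -4720)) = Mul(1, -74357) = -74357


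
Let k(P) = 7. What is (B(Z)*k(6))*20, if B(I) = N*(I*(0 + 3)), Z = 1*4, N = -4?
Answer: -6720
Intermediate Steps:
Z = 4
B(I) = -12*I (B(I) = -4*I*(0 + 3) = -4*I*3 = -12*I)
(B(Z)*k(6))*20 = (-12*4*7)*20 = -48*7*20 = -336*20 = -6720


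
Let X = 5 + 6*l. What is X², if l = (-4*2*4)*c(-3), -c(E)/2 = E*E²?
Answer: 107391769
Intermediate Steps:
c(E) = -2*E³ (c(E) = -2*E*E² = -2*E³)
l = -1728 (l = (-4*2*4)*(-2*(-3)³) = (-8*4)*(-2*(-27)) = -32*54 = -1728)
X = -10363 (X = 5 + 6*(-1728) = 5 - 10368 = -10363)
X² = (-10363)² = 107391769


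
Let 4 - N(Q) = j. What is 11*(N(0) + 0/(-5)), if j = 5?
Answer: -11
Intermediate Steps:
N(Q) = -1 (N(Q) = 4 - 1*5 = 4 - 5 = -1)
11*(N(0) + 0/(-5)) = 11*(-1 + 0/(-5)) = 11*(-1 + 0*(-⅕)) = 11*(-1 + 0) = 11*(-1) = -11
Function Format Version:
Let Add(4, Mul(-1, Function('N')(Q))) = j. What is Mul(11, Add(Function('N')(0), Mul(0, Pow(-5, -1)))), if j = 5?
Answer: -11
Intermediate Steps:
Function('N')(Q) = -1 (Function('N')(Q) = Add(4, Mul(-1, 5)) = Add(4, -5) = -1)
Mul(11, Add(Function('N')(0), Mul(0, Pow(-5, -1)))) = Mul(11, Add(-1, Mul(0, Pow(-5, -1)))) = Mul(11, Add(-1, Mul(0, Rational(-1, 5)))) = Mul(11, Add(-1, 0)) = Mul(11, -1) = -11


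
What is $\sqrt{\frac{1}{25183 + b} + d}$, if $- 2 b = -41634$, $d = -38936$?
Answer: $\frac{i \sqrt{205971439885}}{2300} \approx 197.32 i$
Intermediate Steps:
$b = 20817$ ($b = \left(- \frac{1}{2}\right) \left(-41634\right) = 20817$)
$\sqrt{\frac{1}{25183 + b} + d} = \sqrt{\frac{1}{25183 + 20817} - 38936} = \sqrt{\frac{1}{46000} - 38936} = \sqrt{- \frac{1791055999}{46000}} = \frac{i \sqrt{205971439885}}{2300}$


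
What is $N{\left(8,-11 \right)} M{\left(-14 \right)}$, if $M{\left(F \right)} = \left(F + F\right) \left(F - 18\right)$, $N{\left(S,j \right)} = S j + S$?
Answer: $-71680$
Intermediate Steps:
$N{\left(S,j \right)} = S + S j$
$M{\left(F \right)} = 2 F \left(-18 + F\right)$
$N{\left(8,-11 \right)} M{\left(-14 \right)} = 8 \left(1 - 11\right) 2 \left(-14\right) \left(-18 - 14\right) = 8 \left(-10\right) 2 \left(-14\right) \left(-32\right) = \left(-80\right) 896 = -71680$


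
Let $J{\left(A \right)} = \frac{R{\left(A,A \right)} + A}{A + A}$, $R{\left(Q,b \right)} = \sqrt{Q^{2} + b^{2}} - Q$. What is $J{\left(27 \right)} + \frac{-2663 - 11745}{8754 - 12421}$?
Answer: $\frac{14408}{3667} + \frac{\sqrt{2}}{2} \approx 4.6362$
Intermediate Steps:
$J{\left(A \right)} = \frac{\sqrt{2} \sqrt{A^{2}}}{2 A}$ ($J{\left(A \right)} = \frac{\left(\sqrt{A^{2} + A^{2}} - A\right) + A}{A + A} = \frac{\left(\sqrt{2 A^{2}} - A\right) + A}{2 A} = \left(\left(\sqrt{2} \sqrt{A^{2}} - A\right) + A\right) \frac{1}{2 A} = \left(\left(- A + \sqrt{2} \sqrt{A^{2}}\right) + A\right) \frac{1}{2 A} = \sqrt{2} \sqrt{A^{2}} \frac{1}{2 A} = \frac{\sqrt{2} \sqrt{A^{2}}}{2 A}$)
$J{\left(27 \right)} + \frac{-2663 - 11745}{8754 - 12421} = \frac{\sqrt{2} \sqrt{27^{2}}}{2 \cdot 27} + \frac{-2663 - 11745}{8754 - 12421} = \frac{1}{2} \sqrt{2} \cdot \frac{1}{27} \sqrt{729} - \frac{14408}{-3667} = \frac{1}{2} \sqrt{2} \cdot \frac{1}{27} \cdot 27 - - \frac{14408}{3667} = \frac{\sqrt{2}}{2} + \frac{14408}{3667} = \frac{14408}{3667} + \frac{\sqrt{2}}{2}$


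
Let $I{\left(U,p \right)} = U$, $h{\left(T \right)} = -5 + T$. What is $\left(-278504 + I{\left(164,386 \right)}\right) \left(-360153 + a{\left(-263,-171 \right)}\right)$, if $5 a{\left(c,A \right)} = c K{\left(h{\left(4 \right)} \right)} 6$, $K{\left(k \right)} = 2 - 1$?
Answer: $100332830124$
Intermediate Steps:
$K{\left(k \right)} = 1$ ($K{\left(k \right)} = 2 - 1 = 1$)
$a{\left(c,A \right)} = \frac{6 c}{5}$ ($a{\left(c,A \right)} = \frac{c 1 \cdot 6}{5} = \frac{c 6}{5} = \frac{6 c}{5}$)
$\left(-278504 + I{\left(164,386 \right)}\right) \left(-360153 + a{\left(-263,-171 \right)}\right) = \left(-278504 + 164\right) \left(-360153 + \frac{6}{5} \left(-263\right)\right) = - 278340 \left(-360153 - \frac{1578}{5}\right) = \left(-278340\right) \left(- \frac{1802343}{5}\right) = 100332830124$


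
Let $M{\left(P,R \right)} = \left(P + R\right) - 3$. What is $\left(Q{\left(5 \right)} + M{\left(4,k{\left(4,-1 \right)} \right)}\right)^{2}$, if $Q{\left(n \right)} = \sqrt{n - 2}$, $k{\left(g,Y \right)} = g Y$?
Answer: $\left(3 - \sqrt{3}\right)^{2} \approx 1.6077$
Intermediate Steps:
$k{\left(g,Y \right)} = Y g$
$Q{\left(n \right)} = \sqrt{-2 + n}$
$M{\left(P,R \right)} = -3 + P + R$
$\left(Q{\left(5 \right)} + M{\left(4,k{\left(4,-1 \right)} \right)}\right)^{2} = \left(\sqrt{-2 + 5} - 3\right)^{2} = \left(\sqrt{3} - 3\right)^{2} = \left(-3 + \sqrt{3}\right)^{2}$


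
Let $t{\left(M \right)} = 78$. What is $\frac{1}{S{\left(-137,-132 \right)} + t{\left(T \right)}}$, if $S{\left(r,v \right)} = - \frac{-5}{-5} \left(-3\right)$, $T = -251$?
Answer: $\frac{1}{81} \approx 0.012346$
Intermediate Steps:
$S{\left(r,v \right)} = 3$ ($S{\left(r,v \right)} = - \frac{\left(-5\right) \left(-1\right)}{5} \left(-3\right) = \left(-1\right) 1 \left(-3\right) = \left(-1\right) \left(-3\right) = 3$)
$\frac{1}{S{\left(-137,-132 \right)} + t{\left(T \right)}} = \frac{1}{3 + 78} = \frac{1}{81}$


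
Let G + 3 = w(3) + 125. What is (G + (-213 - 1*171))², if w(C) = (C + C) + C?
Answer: 64009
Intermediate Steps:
w(C) = 3*C (w(C) = 2*C + C = 3*C)
G = 131 (G = -3 + (3*3 + 125) = -3 + (9 + 125) = -3 + 134 = 131)
(G + (-213 - 1*171))² = (131 + (-213 - 1*171))² = (131 + (-213 - 171))² = (131 - 384)² = (-253)² = 64009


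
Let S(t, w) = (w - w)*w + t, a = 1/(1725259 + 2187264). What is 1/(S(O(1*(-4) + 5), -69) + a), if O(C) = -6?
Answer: -3912523/23475137 ≈ -0.16667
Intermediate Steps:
a = 1/3912523 ≈ 2.5559e-7
S(t, w) = t (S(t, w) = 0*w + t = 0 + t = t)
1/(S(O(1*(-4) + 5), -69) + a) = 1/(-6 + 1/3912523) = 1/(-23475137/3912523) = -3912523/23475137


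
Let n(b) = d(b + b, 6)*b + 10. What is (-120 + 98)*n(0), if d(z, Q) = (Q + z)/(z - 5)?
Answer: -220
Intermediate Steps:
d(z, Q) = (Q + z)/(-5 + z)
n(b) = 10 + b*(6 + 2*b)/(-5 + 2*b) (n(b) = ((6 + (b + b))/(-5 + (b + b)))*b + 10 = ((6 + 2*b)/(-5 + 2*b))*b + 10 = b*(6 + 2*b)/(-5 + 2*b) + 10 = 10 + b*(6 + 2*b)/(-5 + 2*b))
(-120 + 98)*n(0) = (-120 + 98)*(2*(-25 + 0² + 13*0)/(-5 + 2*0)) = -44*(-25 + 0 + 0)/(-5 + 0) = -44*(-25)/(-5) = -44*(-1)*(-25)/5 = -22*10 = -220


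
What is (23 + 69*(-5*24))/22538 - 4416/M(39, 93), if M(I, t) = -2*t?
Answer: 16332001/698678 ≈ 23.376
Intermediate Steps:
(23 + 69*(-5*24))/22538 - 4416/M(39, 93) = (23 + 69*(-5*24))/22538 - 4416/((-2*93)) = (23 + 69*(-120))*(1/22538) - 4416/(-186) = (23 - 8280)*(1/22538) - 4416*(-1/186) = -8257*1/22538 + 736/31 = -8257/22538 + 736/31 = 16332001/698678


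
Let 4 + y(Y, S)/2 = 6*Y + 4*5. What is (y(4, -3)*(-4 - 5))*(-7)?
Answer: 5040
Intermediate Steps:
y(Y, S) = 32 + 12*Y (y(Y, S) = -8 + 2*(6*Y + 4*5) = -8 + 2*(6*Y + 20) = -8 + 2*(20 + 6*Y) = -8 + (40 + 12*Y) = 32 + 12*Y)
(y(4, -3)*(-4 - 5))*(-7) = ((32 + 12*4)*(-4 - 5))*(-7) = ((32 + 48)*(-9))*(-7) = (80*(-9))*(-7) = -720*(-7) = 5040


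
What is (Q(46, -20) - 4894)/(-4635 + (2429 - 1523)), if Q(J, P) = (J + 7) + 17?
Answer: 1608/1243 ≈ 1.2936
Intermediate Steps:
Q(J, P) = 24 + J (Q(J, P) = (7 + J) + 17 = 24 + J)
(Q(46, -20) - 4894)/(-4635 + (2429 - 1523)) = ((24 + 46) - 4894)/(-4635 + (2429 - 1523)) = (70 - 4894)/(-4635 + 906) = -4824/(-3729) = -4824*(-1/3729) = 1608/1243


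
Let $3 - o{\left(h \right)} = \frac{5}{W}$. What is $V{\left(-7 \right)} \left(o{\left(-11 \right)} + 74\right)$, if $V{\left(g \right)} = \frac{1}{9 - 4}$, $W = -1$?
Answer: $\frac{82}{5} \approx 16.4$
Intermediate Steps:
$V{\left(g \right)} = \frac{1}{5}$
$o{\left(h \right)} = 8$ ($o{\left(h \right)} = 3 - \frac{5}{-1} = 3 - 5 \left(-1\right) = 3 - -5 = 3 + 5 = 8$)
$V{\left(-7 \right)} \left(o{\left(-11 \right)} + 74\right) = \frac{8 + 74}{5} = \frac{1}{5} \cdot 82 = \frac{82}{5}$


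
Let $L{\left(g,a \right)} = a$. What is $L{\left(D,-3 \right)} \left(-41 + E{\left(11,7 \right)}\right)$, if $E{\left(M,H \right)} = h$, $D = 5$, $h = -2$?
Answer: $129$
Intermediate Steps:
$E{\left(M,H \right)} = -2$
$L{\left(D,-3 \right)} \left(-41 + E{\left(11,7 \right)}\right) = - 3 \left(-41 - 2\right) = \left(-3\right) \left(-43\right) = 129$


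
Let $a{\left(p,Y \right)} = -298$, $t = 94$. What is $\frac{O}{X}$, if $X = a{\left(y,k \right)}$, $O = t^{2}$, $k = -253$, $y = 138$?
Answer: $- \frac{4418}{149} \approx -29.651$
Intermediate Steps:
$O = 8836$ ($O = 94^{2} = 8836$)
$X = -298$
$\frac{O}{X} = \frac{8836}{-298} = 8836 \left(- \frac{1}{298}\right) = - \frac{4418}{149}$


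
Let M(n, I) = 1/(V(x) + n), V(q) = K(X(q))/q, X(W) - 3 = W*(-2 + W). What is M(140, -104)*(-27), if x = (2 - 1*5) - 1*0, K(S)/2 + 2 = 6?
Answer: -81/412 ≈ -0.19660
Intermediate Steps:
X(W) = 3 + W*(-2 + W)
K(S) = 8 (K(S) = -4 + 2*6 = -4 + 12 = 8)
x = -3 (x = (2 - 5) + 0 = -3 + 0 = -3)
V(q) = 8/q
M(n, I) = 1/(-8/3 + n) (M(n, I) = 1/(8/(-3) + n) = 1/(8*(-1/3) + n) = 1/(-8/3 + n))
M(140, -104)*(-27) = (3/(-8 + 3*140))*(-27) = (3/(-8 + 420))*(-27) = (3/412)*(-27) = -81/412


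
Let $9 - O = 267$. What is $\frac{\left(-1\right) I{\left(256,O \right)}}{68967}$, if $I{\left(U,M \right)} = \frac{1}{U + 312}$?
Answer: $- \frac{1}{39173256} \approx -2.5528 \cdot 10^{-8}$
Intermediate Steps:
$O = -258$ ($O = 9 - 267 = -258$)
$I{\left(U,M \right)} = \frac{1}{312 + U}$
$\frac{\left(-1\right) I{\left(256,O \right)}}{68967} = \frac{\left(-1\right) \frac{1}{312 + 256}}{68967} = - \frac{1}{568} \cdot \frac{1}{68967} = \left(-1\right) \frac{1}{568} \cdot \frac{1}{68967} = \left(- \frac{1}{568}\right) \frac{1}{68967} = - \frac{1}{39173256}$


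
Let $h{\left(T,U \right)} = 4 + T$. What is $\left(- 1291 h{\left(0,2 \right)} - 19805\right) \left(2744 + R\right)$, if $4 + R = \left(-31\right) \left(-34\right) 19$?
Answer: $-568444254$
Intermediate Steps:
$R = 20022$ ($R = -4 + \left(-31\right) \left(-34\right) 19 = -4 + 1054 \cdot 19 = -4 + 20026 = 20022$)
$\left(- 1291 h{\left(0,2 \right)} - 19805\right) \left(2744 + R\right) = \left(- 1291 \left(4 + 0\right) - 19805\right) \left(2744 + 20022\right) = \left(\left(-1291\right) 4 - 19805\right) 22766 = \left(-5164 - 19805\right) 22766 = \left(-24969\right) 22766 = -568444254$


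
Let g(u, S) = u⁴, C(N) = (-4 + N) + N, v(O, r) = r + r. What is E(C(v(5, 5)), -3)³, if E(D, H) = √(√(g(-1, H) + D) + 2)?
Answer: (2 + √17)^(3/2) ≈ 15.152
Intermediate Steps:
v(O, r) = 2*r
C(N) = -4 + 2*N
E(D, H) = √(2 + √(1 + D)) (E(D, H) = √(√((-1)⁴ + D) + 2) = √(√(1 + D) + 2) = √(2 + √(1 + D)))
E(C(v(5, 5)), -3)³ = (√(2 + √(1 + (-4 + 2*(2*5)))))³ = (√(2 + √(1 + (-4 + 2*10))))³ = (√(2 + √(1 + (-4 + 20))))³ = (√(2 + √(1 + 16)))³ = (√(2 + √17))³ = (2 + √17)^(3/2)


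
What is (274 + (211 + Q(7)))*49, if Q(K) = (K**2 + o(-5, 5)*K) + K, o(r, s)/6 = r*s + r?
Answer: -35231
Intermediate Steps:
o(r, s) = 6*r + 6*r*s (o(r, s) = 6*(r*s + r) = 6*(r + r*s) = 6*r + 6*r*s)
Q(K) = K**2 - 179*K (Q(K) = (K**2 + (6*(-5)*(1 + 5))*K) + K = (K**2 + (6*(-5)*6)*K) + K = (K**2 - 180*K) + K = K**2 - 179*K)
(274 + (211 + Q(7)))*49 = (274 + (211 + 7*(-179 + 7)))*49 = (274 + (211 + 7*(-172)))*49 = (274 + (211 - 1204))*49 = (274 - 993)*49 = -719*49 = -35231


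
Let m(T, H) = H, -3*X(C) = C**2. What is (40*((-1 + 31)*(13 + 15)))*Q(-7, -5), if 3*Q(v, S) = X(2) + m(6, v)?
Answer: -280000/3 ≈ -93333.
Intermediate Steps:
X(C) = -C**2/3
Q(v, S) = -4/9 + v/3 (Q(v, S) = (-1/3*2**2 + v)/3 = (-1/3*4 + v)/3 = (-4/3 + v)/3 = -4/9 + v/3)
(40*((-1 + 31)*(13 + 15)))*Q(-7, -5) = (40*((-1 + 31)*(13 + 15)))*(-4/9 + (1/3)*(-7)) = (40*(30*28))*(-4/9 - 7/3) = (40*840)*(-25/9) = 33600*(-25/9) = -280000/3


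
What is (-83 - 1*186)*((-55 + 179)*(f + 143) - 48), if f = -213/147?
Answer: -230724528/49 ≈ -4.7087e+6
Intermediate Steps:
f = -71/49 (f = -213*1/147 = -71/49 ≈ -1.4490)
(-83 - 1*186)*((-55 + 179)*(f + 143) - 48) = (-83 - 1*186)*((-55 + 179)*(-71/49 + 143) - 48) = (-83 - 186)*(124*(6936/49) - 48) = -269*(860064/49 - 48) = -269*857712/49 = -230724528/49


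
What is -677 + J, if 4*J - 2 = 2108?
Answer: -299/2 ≈ -149.50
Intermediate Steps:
J = 1055/2 (J = ½ + (¼)*2108 = ½ + 527 = 1055/2 ≈ 527.50)
-677 + J = -677 + 1055/2 = -299/2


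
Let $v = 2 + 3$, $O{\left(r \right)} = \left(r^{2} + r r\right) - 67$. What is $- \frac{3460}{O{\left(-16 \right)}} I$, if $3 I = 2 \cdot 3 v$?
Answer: $- \frac{6920}{89} \approx -77.753$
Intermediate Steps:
$O{\left(r \right)} = -67 + 2 r^{2}$ ($O{\left(r \right)} = \left(r^{2} + r^{2}\right) - 67 = 2 r^{2} - 67 = -67 + 2 r^{2}$)
$v = 5$
$I = 10$ ($I = \frac{2 \cdot 3 \cdot 5}{3} = \frac{6 \cdot 5}{3} = \frac{1}{3} \cdot 30 = 10$)
$- \frac{3460}{O{\left(-16 \right)}} I = - \frac{3460}{-67 + 2 \left(-16\right)^{2}} \cdot 10 = - \frac{3460}{-67 + 2 \cdot 256} \cdot 10 = - \frac{3460}{-67 + 512} \cdot 10 = - \frac{3460}{445} \cdot 10 = \left(-3460\right) \frac{1}{445} \cdot 10 = \left(- \frac{692}{89}\right) 10 = - \frac{6920}{89}$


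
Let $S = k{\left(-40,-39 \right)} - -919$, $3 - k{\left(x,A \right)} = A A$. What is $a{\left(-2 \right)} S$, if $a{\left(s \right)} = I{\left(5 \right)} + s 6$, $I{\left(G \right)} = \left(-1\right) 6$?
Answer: $10782$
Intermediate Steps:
$I{\left(G \right)} = -6$
$k{\left(x,A \right)} = 3 - A^{2}$ ($k{\left(x,A \right)} = 3 - A A = 3 - A^{2}$)
$S = -599$ ($S = \left(3 - \left(-39\right)^{2}\right) - -919 = \left(3 - 1521\right) + 919 = -1518 + 919 = -599$)
$a{\left(s \right)} = -6 + 6 s$ ($a{\left(s \right)} = -6 + s 6 = -6 + 6 s$)
$a{\left(-2 \right)} S = \left(-6 + 6 \left(-2\right)\right) \left(-599\right) = \left(-6 - 12\right) \left(-599\right) = \left(-18\right) \left(-599\right) = 10782$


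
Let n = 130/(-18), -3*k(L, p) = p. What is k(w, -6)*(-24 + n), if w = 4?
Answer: -562/9 ≈ -62.444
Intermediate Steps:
k(L, p) = -p/3
n = -65/9 (n = 130*(-1/18) = -65/9 ≈ -7.2222)
k(w, -6)*(-24 + n) = (-1/3*(-6))*(-24 - 65/9) = 2*(-281/9) = -562/9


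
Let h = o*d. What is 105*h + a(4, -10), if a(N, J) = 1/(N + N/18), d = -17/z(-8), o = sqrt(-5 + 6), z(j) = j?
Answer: 33951/152 ≈ 223.36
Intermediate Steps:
o = 1 (o = sqrt(1) = 1)
d = 17/8 (d = -17/(-8) = -17*(-1/8) = 17/8 ≈ 2.1250)
a(N, J) = 18/(19*N) (a(N, J) = 1/(N + N*(1/18)) = 1/(N + N/18) = 1/(19*N/18) = 18/(19*N))
h = 17/8 (h = 1*(17/8) = 17/8 ≈ 2.1250)
105*h + a(4, -10) = 105*(17/8) + (18/19)/4 = 1785/8 + (18/19)*(1/4) = 1785/8 + 9/38 = 33951/152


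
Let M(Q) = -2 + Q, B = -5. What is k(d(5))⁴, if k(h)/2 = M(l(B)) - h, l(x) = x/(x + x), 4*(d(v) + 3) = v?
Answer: 1/16 ≈ 0.062500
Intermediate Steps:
d(v) = -3 + v/4
l(x) = ½ (l(x) = x/((2*x)) = x*(1/(2*x)) = ½)
k(h) = -3 - 2*h (k(h) = 2*((-2 + ½) - h) = 2*(-3/2 - h) = -3 - 2*h)
k(d(5))⁴ = (-3 - 2*(-3 + (¼)*5))⁴ = (-3 - 2*(-3 + 5/4))⁴ = (-3 - 2*(-7/4))⁴ = (-3 + 7/2)⁴ = (½)⁴ = 1/16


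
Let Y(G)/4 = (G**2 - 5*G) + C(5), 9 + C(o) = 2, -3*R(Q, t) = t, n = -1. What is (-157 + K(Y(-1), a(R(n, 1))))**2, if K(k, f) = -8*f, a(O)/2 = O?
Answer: 207025/9 ≈ 23003.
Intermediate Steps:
R(Q, t) = -t/3
C(o) = -7 (C(o) = -9 + 2 = -7)
a(O) = 2*O
Y(G) = -28 - 20*G + 4*G**2 (Y(G) = 4*((G**2 - 5*G) - 7) = 4*(-7 + G**2 - 5*G) = -28 - 20*G + 4*G**2)
(-157 + K(Y(-1), a(R(n, 1))))**2 = (-157 - 16*(-1/3*1))**2 = (-157 - 16*(-1)/3)**2 = (-157 - 8*(-2/3))**2 = (-157 + 16/3)**2 = (-455/3)**2 = 207025/9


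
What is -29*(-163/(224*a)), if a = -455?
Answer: -4727/101920 ≈ -0.046380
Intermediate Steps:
-29*(-163/(224*a)) = -29/((-672/(489/(-455)))) = -29/((-672/(489*(-1/455)))) = -29/((-672/(-489/455))) = -29/((-672*(-455/489))) = -29/101920/163 = -29*163/101920 = -4727/101920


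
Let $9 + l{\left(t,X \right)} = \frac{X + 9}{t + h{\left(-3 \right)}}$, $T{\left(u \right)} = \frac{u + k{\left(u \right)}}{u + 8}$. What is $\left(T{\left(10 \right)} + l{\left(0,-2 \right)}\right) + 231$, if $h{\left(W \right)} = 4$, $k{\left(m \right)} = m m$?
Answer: $\frac{8275}{36} \approx 229.86$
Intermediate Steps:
$k{\left(m \right)} = m^{2}$
$T{\left(u \right)} = \frac{u + u^{2}}{8 + u}$ ($T{\left(u \right)} = \frac{u + u^{2}}{u + 8} = \frac{u + u^{2}}{8 + u}$)
$l{\left(t,X \right)} = -9 + \frac{9 + X}{4 + t}$ ($l{\left(t,X \right)} = -9 + \frac{X + 9}{t + 4} = -9 + \frac{9 + X}{4 + t}$)
$\left(T{\left(10 \right)} + l{\left(0,-2 \right)}\right) + 231 = \left(\frac{10 \left(1 + 10\right)}{8 + 10} + \frac{-27 - 2 - 0}{4 + 0}\right) + 231 = \left(10 \cdot \frac{1}{18} \cdot 11 + \frac{-27 - 2 + 0}{4}\right) + 231 = \left(10 \cdot \frac{1}{18} \cdot 11 + \frac{1}{4} \left(-29\right)\right) + 231 = \left(\frac{55}{9} - \frac{29}{4}\right) + 231 = - \frac{41}{36} + 231 = \frac{8275}{36}$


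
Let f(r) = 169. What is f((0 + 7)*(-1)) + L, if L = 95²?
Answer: 9194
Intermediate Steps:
L = 9025
f((0 + 7)*(-1)) + L = 169 + 9025 = 9194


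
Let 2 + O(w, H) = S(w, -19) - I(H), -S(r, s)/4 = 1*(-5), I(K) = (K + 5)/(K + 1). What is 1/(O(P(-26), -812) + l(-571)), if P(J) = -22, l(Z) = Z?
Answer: -811/449290 ≈ -0.0018051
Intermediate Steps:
I(K) = (5 + K)/(1 + K)
S(r, s) = 20 (S(r, s) = -4*(-5) = 20)
O(w, H) = 18 - (5 + H)/(1 + H) (O(w, H) = -2 + (20 - (5 + H)/(1 + H)) = 18 - (5 + H)/(1 + H))
1/(O(P(-26), -812) + l(-571)) = 1/((13 + 17*(-812))/(1 - 812) - 571) = 1/((13 - 13804)/(-811) - 571) = 1/(-1/811*(-13791) - 571) = 1/(13791/811 - 571) = 1/(-449290/811) = -811/449290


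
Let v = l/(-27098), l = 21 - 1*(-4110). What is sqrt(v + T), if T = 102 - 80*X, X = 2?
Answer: I*sqrt(147755830)/1594 ≈ 7.6258*I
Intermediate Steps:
l = 4131 (l = 21 + 4110 = 4131)
T = -58 (T = 102 - 80*2 = 102 - 160 = -58)
v = -243/1594 (v = 4131/(-27098) = 4131*(-1/27098) = -243/1594 ≈ -0.15245)
sqrt(v + T) = sqrt(-243/1594 - 58) = sqrt(-92695/1594) = I*sqrt(147755830)/1594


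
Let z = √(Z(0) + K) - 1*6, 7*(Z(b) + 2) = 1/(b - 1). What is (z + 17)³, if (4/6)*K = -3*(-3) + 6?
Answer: (154 + √3990)³/2744 ≈ 3732.4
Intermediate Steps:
Z(b) = -2 + 1/(7*(-1 + b)) (Z(b) = -2 + 1/(7*(b - 1)) = -2 + 1/(7*(-1 + b)))
K = 45/2 (K = 3*(-3*(-3) + 6)/2 = 3*(9 + 6)/2 = (3/2)*15 = 45/2 ≈ 22.500)
z = -6 + √3990/14 (z = √((15 - 14*0)/(7*(-1 + 0)) + 45/2) - 1*6 = √((⅐)*(15 + 0)/(-1) + 45/2) - 6 = √((⅐)*(-1)*15 + 45/2) - 6 = √(-15/7 + 45/2) - 6 = √(285/14) - 6 = √3990/14 - 6 = -6 + √3990/14 ≈ -1.4881)
(z + 17)³ = ((-6 + √3990/14) + 17)³ = (11 + √3990/14)³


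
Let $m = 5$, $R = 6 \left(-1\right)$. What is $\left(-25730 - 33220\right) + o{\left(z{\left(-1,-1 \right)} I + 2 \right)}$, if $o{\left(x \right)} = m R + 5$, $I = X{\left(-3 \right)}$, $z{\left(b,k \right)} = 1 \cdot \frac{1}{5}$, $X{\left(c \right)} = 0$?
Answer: $-58975$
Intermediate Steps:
$z{\left(b,k \right)} = \frac{1}{5}$ ($z{\left(b,k \right)} = 1 \cdot \frac{1}{5} = \frac{1}{5}$)
$R = -6$
$I = 0$
$o{\left(x \right)} = -25$ ($o{\left(x \right)} = 5 \left(-6\right) + 5 = -30 + 5 = -25$)
$\left(-25730 - 33220\right) + o{\left(z{\left(-1,-1 \right)} I + 2 \right)} = \left(-25730 - 33220\right) - 25 = -58950 - 25 = -58975$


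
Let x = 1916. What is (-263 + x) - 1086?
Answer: 567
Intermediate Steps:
(-263 + x) - 1086 = (-263 + 1916) - 1086 = 1653 - 1086 = 567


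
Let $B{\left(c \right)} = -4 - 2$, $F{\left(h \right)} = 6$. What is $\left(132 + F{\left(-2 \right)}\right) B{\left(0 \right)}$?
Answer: $-828$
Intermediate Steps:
$B{\left(c \right)} = -6$ ($B{\left(c \right)} = -4 - 2 = -6$)
$\left(132 + F{\left(-2 \right)}\right) B{\left(0 \right)} = \left(132 + 6\right) \left(-6\right) = 138 \left(-6\right) = -828$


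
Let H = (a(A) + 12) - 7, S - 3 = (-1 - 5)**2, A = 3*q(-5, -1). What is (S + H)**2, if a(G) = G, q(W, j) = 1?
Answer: 2209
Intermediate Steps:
A = 3 (A = 3*1 = 3)
S = 39 (S = 3 + (-1 - 5)**2 = 3 + (-6)**2 = 3 + 36 = 39)
H = 8 (H = (3 + 12) - 7 = 15 - 7 = 8)
(S + H)**2 = (39 + 8)**2 = 47**2 = 2209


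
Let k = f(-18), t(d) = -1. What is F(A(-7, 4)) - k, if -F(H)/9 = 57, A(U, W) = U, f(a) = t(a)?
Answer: -512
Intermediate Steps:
f(a) = -1
k = -1
F(H) = -513 (F(H) = -9*57 = -513)
F(A(-7, 4)) - k = -513 - 1*(-1) = -513 + 1 = -512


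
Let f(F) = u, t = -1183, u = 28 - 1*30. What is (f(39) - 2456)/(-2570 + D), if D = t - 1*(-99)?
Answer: 1229/1827 ≈ 0.67269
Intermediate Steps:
u = -2 (u = 28 - 30 = -2)
f(F) = -2
D = -1084 (D = -1183 - 1*(-99) = -1183 + 99 = -1084)
(f(39) - 2456)/(-2570 + D) = (-2 - 2456)/(-2570 - 1084) = -2458/(-3654) = -2458*(-1/3654) = 1229/1827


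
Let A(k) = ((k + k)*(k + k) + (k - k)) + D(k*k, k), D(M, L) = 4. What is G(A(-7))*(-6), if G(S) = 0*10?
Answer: 0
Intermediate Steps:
A(k) = 4 + 4*k**2 (A(k) = ((k + k)*(k + k) + (k - k)) + 4 = ((2*k)*(2*k) + 0) + 4 = (4*k**2 + 0) + 4 = 4*k**2 + 4 = 4 + 4*k**2)
G(S) = 0
G(A(-7))*(-6) = 0*(-6) = 0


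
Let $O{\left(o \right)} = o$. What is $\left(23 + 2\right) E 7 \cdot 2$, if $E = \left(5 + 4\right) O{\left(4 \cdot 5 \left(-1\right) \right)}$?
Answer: $-63000$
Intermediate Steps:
$E = -180$ ($E = \left(5 + 4\right) 4 \cdot 5 \left(-1\right) = 9 \cdot 20 \left(-1\right) = 9 \left(-20\right) = -180$)
$\left(23 + 2\right) E 7 \cdot 2 = \left(23 + 2\right) \left(-180\right) 7 \cdot 2 = 25 \left(-180\right) 14 = \left(-4500\right) 14 = -63000$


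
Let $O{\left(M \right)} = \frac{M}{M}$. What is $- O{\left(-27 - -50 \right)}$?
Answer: $-1$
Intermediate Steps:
$O{\left(M \right)} = 1$
$- O{\left(-27 - -50 \right)} = \left(-1\right) 1 = -1$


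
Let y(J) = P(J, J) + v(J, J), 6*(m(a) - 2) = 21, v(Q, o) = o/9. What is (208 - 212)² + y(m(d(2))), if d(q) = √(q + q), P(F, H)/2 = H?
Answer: 497/18 ≈ 27.611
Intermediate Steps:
P(F, H) = 2*H
v(Q, o) = o/9 (v(Q, o) = o*(⅑) = o/9)
d(q) = √2*√q (d(q) = √(2*q) = √2*√q)
m(a) = 11/2 (m(a) = 2 + (⅙)*21 = 2 + 7/2 = 11/2)
y(J) = 19*J/9 (y(J) = 2*J + J/9 = 19*J/9)
(208 - 212)² + y(m(d(2))) = (208 - 212)² + (19/9)*(11/2) = (-4)² + 209/18 = 16 + 209/18 = 497/18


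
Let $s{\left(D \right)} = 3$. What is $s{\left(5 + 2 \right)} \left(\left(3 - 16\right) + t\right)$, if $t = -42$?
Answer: $-165$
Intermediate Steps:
$s{\left(5 + 2 \right)} \left(\left(3 - 16\right) + t\right) = 3 \left(\left(3 - 16\right) - 42\right) = 3 \left(-13 - 42\right) = 3 \left(-55\right) = -165$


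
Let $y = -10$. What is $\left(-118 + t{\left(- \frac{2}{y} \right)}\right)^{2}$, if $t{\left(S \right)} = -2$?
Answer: $14400$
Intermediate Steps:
$\left(-118 + t{\left(- \frac{2}{y} \right)}\right)^{2} = \left(-118 - 2\right)^{2} = \left(-120\right)^{2} = 14400$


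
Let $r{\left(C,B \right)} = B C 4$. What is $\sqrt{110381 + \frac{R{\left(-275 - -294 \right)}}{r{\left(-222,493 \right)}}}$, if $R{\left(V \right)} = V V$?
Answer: $\frac{\sqrt{5288762926149978}}{218892} \approx 332.24$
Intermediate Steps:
$r{\left(C,B \right)} = 4 B C$ ($r{\left(C,B \right)} = B 4 C = 4 B C$)
$R{\left(V \right)} = V^{2}$
$\sqrt{110381 + \frac{R{\left(-275 - -294 \right)}}{r{\left(-222,493 \right)}}} = \sqrt{110381 + \frac{\left(-275 - -294\right)^{2}}{4 \cdot 493 \left(-222\right)}} = \sqrt{110381 + \frac{\left(-275 + 294\right)^{2}}{-437784}} = \sqrt{110381 + 19^{2} \left(- \frac{1}{437784}\right)} = \sqrt{110381 + 361 \left(- \frac{1}{437784}\right)} = \sqrt{110381 - \frac{361}{437784}} = \sqrt{\frac{48323035343}{437784}} = \frac{\sqrt{5288762926149978}}{218892}$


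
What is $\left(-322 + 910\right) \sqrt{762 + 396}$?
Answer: $588 \sqrt{1158} \approx 20009.0$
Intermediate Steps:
$\left(-322 + 910\right) \sqrt{762 + 396} = 588 \sqrt{1158}$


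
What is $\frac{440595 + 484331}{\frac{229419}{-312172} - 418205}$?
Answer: $- \frac{288735999272}{130552120679} \approx -2.2117$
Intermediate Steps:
$\frac{440595 + 484331}{\frac{229419}{-312172} - 418205} = \frac{924926}{229419 \left(- \frac{1}{312172}\right) - 418205} = \frac{924926}{- \frac{229419}{312172} - 418205} = \frac{924926}{- \frac{130552120679}{312172}} = 924926 \left(- \frac{312172}{130552120679}\right) = - \frac{288735999272}{130552120679}$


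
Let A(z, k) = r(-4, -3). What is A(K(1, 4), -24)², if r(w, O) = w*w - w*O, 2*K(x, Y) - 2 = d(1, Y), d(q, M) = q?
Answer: 16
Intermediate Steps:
K(x, Y) = 3/2 (K(x, Y) = 1 + (½)*1 = 1 + ½ = 3/2)
r(w, O) = w² - O*w
A(z, k) = 4 (A(z, k) = -4*(-4 - 1*(-3)) = -4*(-4 + 3) = -4*(-1) = 4)
A(K(1, 4), -24)² = 4² = 16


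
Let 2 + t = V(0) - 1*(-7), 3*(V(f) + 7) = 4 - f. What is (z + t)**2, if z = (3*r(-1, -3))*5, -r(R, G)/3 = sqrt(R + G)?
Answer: -72896/9 + 120*I ≈ -8099.6 + 120.0*I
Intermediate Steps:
V(f) = -17/3 - f/3 (V(f) = -7 + (4 - f)/3 = -7 + (4/3 - f/3) = -17/3 - f/3)
r(R, G) = -3*sqrt(G + R) (r(R, G) = -3*sqrt(R + G) = -3*sqrt(G + R))
z = -90*I (z = (3*(-3*sqrt(-3 - 1)))*5 = (3*(-6*I))*5 = -18*I*5 = -90*I ≈ -90.0*I)
t = -2/3 (t = -2 + ((-17/3 - 1/3*0) - 1*(-7)) = -2 + ((-17/3 + 0) + 7) = -2 + (-17/3 + 7) = -2 + 4/3 = -2/3 ≈ -0.66667)
(z + t)**2 = (-90*I - 2/3)**2 = (-2/3 - 90*I)**2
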